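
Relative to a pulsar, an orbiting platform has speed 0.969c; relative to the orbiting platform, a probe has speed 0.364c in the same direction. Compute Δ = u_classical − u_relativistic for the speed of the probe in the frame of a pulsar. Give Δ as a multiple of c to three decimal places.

Galilean: u_cl = 0.364 + 0.969 = 1.3330.
Relativistic: u_rel = (0.364 + 0.969) / (1 + 0.364·0.969) = 1.3330/1.3527 = 0.9854.
Δ = 1.3330 − 0.9854 = 0.3476.
(The classical prediction exceeds c; the relativistic result does not.)

Δ = 0.348c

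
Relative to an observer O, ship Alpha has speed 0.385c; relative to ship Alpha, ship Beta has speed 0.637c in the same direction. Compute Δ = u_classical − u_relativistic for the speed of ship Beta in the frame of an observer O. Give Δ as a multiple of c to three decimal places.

Galilean: u_cl = 0.637 + 0.385 = 1.0220.
Relativistic: u_rel = (0.637 + 0.385) / (1 + 0.637·0.385) = 1.0220/1.2452 = 0.8207.
Δ = 1.0220 − 0.8207 = 0.2013.
(The classical prediction exceeds c; the relativistic result does not.)

Δ = 0.201c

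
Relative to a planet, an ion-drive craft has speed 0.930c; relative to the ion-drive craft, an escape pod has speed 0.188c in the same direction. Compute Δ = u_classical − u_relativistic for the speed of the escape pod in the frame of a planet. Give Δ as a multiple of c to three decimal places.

Δ = 0.166c

Galilean: u_cl = 0.188 + 0.930 = 1.1180.
Relativistic: u_rel = (0.188 + 0.930) / (1 + 0.188·0.930) = 1.1180/1.1748 = 0.9516.
Δ = 1.1180 − 0.9516 = 0.1664.
(The classical prediction exceeds c; the relativistic result does not.)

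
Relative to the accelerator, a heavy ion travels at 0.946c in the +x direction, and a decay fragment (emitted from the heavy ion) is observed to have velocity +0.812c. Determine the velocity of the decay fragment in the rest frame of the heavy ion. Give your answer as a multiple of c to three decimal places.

Invert the composition law: u' = (u − v)/(1 − uv/c²).
u' = (0.812 − 0.946) / (1 − (0.812)(0.946)) = -0.1340/0.2318 = -0.5780.

-0.578c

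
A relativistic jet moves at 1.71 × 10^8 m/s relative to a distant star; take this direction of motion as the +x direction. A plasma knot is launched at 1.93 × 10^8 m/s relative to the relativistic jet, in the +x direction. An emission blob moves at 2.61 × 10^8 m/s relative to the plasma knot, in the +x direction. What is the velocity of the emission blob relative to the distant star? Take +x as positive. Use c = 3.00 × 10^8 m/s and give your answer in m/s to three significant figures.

Apply u = (u' + v)/(1 + u'v/c²) successively, working outward toward the distant star.
(Dividing each given speed by c = 3.00 × 10^8 m/s to work in units of c.)
Start: velocity of the relativistic jet relative to the distant star = 0.5700c.
Compose with the plasma knot (u' = 0.643 in the relativistic jet frame): u_1 = (0.643 + 0.570) / (1 + 0.643·0.570) = 1.2133/1.3667 = 0.8878.
Compose with the emission blob (u' = 0.870 in the plasma knot frame): u_2 = (0.870 + 0.888) / (1 + 0.870·0.888) = 1.7578/1.7724 = 0.9918.
So u = 0.9918 × 3.00 × 10^8 m/s.

2.98 × 10^8 m/s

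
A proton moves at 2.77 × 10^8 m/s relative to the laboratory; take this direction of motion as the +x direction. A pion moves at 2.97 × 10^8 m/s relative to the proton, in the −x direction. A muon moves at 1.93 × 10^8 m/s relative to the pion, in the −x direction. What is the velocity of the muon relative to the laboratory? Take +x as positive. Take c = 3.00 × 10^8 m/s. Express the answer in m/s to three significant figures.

Apply u = (u' + v)/(1 + u'v/c²) successively, working outward toward the laboratory.
(Dividing each given speed by c = 3.00 × 10^8 m/s to work in units of c.)
Start: velocity of the proton relative to the laboratory = 0.9233c.
Compose with the pion (u' = -0.990 in the proton frame): u_1 = (-0.990 + 0.923) / (1 + (-0.990)·0.923) = -0.0667/0.0859 = -0.7761.
Compose with the muon (u' = -0.643 in the pion frame): u_2 = (-0.643 + (-0.776)) / (1 + (-0.643)·(-0.776)) = -1.4194/1.4993 = -0.9467.
So u = -0.9467 × 3.00 × 10^8 m/s.

-2.84 × 10^8 m/s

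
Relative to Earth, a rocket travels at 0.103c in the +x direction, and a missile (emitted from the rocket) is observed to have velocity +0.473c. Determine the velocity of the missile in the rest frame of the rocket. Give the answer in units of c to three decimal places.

+0.389c

Invert the composition law: u' = (u − v)/(1 − uv/c²).
u' = (0.473 − 0.103) / (1 − (0.473)(0.103)) = 0.3700/0.9513 = 0.3889.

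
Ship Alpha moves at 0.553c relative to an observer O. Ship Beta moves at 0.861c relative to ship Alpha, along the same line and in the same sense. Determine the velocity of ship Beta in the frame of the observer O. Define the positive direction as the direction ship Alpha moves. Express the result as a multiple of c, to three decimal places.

0.958c

With v = 0.553 and u' = 0.861 (in units of c),
u = (u' + v)/(1 + u'v/c²):
u = (0.861 + 0.553) / (1 + 0.861·0.553) = 1.4140/1.4761 = 0.9579
(Galilean addition would give +1.414c, exceeding c.)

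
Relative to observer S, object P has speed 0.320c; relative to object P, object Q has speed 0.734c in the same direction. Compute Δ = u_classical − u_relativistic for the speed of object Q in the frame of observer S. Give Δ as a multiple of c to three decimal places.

Δ = 0.200c

Galilean: u_cl = 0.734 + 0.320 = 1.0540.
Relativistic: u_rel = (0.734 + 0.320) / (1 + 0.734·0.320) = 1.0540/1.2349 = 0.8535.
Δ = 1.0540 − 0.8535 = 0.2005.
(The classical prediction exceeds c; the relativistic result does not.)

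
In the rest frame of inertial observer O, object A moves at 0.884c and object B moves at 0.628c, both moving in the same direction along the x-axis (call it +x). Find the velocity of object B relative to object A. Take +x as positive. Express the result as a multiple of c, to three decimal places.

-0.575c

β_A = 0.884, β_B = 0.628.
Transform to A's frame with the inverse velocity-addition law: u' = (u − v)/(1 − uv/c²), taking u = β_B and v = β_A.
u' = (0.628 − 0.884) / (1 − (0.884)(0.628)) = -0.2560/0.4448 = -0.5755.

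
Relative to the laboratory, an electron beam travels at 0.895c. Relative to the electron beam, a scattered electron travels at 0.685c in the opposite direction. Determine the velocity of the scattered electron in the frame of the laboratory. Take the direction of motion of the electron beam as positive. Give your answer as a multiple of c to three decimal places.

With v = 0.895 and u' = -0.685 (in units of c),
u = (u' + v)/(1 + u'v/c²):
u = (-0.685 + 0.895) / (1 + (-0.685)·0.895) = 0.2100/0.3869 = 0.5427

+0.543c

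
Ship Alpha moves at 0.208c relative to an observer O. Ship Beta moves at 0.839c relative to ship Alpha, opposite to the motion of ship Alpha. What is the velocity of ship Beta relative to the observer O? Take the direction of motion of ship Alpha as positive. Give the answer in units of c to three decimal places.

-0.764c

With v = 0.208 and u' = -0.839 (in units of c),
u = (u' + v)/(1 + u'v/c²):
u = (-0.839 + 0.208) / (1 + (-0.839)·0.208) = -0.6310/0.8255 = -0.7644
(Galilean addition would give -0.631c.)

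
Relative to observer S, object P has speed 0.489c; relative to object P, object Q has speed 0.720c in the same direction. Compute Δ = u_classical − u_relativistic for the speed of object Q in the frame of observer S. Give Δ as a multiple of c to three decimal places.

Δ = 0.315c

Galilean: u_cl = 0.720 + 0.489 = 1.2090.
Relativistic: u_rel = (0.720 + 0.489) / (1 + 0.720·0.489) = 1.2090/1.3521 = 0.8942.
Δ = 1.2090 − 0.8942 = 0.3148.
(The classical prediction exceeds c; the relativistic result does not.)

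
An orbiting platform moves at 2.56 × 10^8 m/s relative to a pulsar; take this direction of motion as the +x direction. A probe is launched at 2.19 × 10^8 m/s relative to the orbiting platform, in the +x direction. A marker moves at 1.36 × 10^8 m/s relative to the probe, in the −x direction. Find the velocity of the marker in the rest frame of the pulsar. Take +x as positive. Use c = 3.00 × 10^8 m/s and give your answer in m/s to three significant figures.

Apply u = (u' + v)/(1 + u'v/c²) successively, working outward toward the pulsar.
(Dividing each given speed by c = 3.00 × 10^8 m/s to work in units of c.)
Start: velocity of the orbiting platform relative to the pulsar = 0.8533c.
Compose with the probe (u' = 0.730 in the orbiting platform frame): u_1 = (0.730 + 0.853) / (1 + 0.730·0.853) = 1.5833/1.6229 = 0.9756.
Compose with the marker (u' = -0.453 in the probe frame): u_2 = (-0.453 + 0.976) / (1 + (-0.453)·0.976) = 0.5223/0.5577 = 0.9364.
So u = 0.9364 × 3.00 × 10^8 m/s.

+2.81 × 10^8 m/s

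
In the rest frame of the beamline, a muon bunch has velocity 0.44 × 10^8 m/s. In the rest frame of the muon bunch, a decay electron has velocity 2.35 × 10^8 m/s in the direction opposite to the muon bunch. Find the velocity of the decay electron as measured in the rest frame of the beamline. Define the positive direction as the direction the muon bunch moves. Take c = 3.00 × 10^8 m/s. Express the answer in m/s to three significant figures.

-2.16 × 10^8 m/s

In units of c (dividing by 3.00 × 10^8 m/s): v = 0.147, u' = -0.783.
u = (u' + v)/(1 + u'v/c²):
u = (-0.783 + 0.147) / (1 + (-0.783)·0.147) = -0.6367/0.8851 = -0.7193
(Galilean addition would give -0.637c.)
Converting back: u = -0.7193 × 3.00 × 10^8 m/s.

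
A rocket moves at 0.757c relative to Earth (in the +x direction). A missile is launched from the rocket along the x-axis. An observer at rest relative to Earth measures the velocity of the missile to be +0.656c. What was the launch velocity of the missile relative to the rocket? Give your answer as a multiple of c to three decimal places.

-0.201c

Invert the composition law: u' = (u − v)/(1 − uv/c²).
u' = (0.656 − 0.757) / (1 − (0.656)(0.757)) = -0.1010/0.5034 = -0.2006.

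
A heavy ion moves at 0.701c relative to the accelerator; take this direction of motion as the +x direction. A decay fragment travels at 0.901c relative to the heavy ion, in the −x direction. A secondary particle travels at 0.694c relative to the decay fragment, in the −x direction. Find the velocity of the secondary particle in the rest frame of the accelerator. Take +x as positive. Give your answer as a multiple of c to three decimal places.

Apply u = (u' + v)/(1 + u'v/c²) successively, working outward toward the accelerator.
Start: velocity of the heavy ion relative to the accelerator = 0.7010c.
Compose with the decay fragment (u' = -0.901 in the heavy ion frame): u_1 = (-0.901 + 0.701) / (1 + (-0.901)·0.701) = -0.2000/0.3684 = -0.5429.
Compose with the secondary particle (u' = -0.694 in the decay fragment frame): u_2 = (-0.694 + (-0.543)) / (1 + (-0.694)·(-0.543)) = -1.2369/1.3768 = -0.8984.

-0.898c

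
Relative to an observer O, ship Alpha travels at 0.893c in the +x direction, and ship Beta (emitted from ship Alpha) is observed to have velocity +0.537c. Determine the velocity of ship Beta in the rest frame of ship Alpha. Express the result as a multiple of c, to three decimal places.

-0.684c

Invert the composition law: u' = (u − v)/(1 − uv/c²).
u' = (0.537 − 0.893) / (1 − (0.537)(0.893)) = -0.3560/0.5205 = -0.6840.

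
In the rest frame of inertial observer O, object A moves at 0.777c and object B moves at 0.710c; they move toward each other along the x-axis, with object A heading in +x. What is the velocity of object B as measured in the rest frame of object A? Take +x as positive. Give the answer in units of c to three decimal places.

-0.958c

β_A = 0.777, β_B = -0.710.
Transform to A's frame with the inverse velocity-addition law: u' = (u − v)/(1 − uv/c²), taking u = β_B and v = β_A.
u' = (-0.710 − 0.777) / (1 − (0.777)(-0.710)) = -1.4870/1.5517 = -0.9583.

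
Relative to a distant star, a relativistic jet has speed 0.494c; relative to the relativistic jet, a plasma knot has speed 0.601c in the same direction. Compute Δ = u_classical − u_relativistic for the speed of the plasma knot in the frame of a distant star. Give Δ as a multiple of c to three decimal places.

Δ = 0.251c

Galilean: u_cl = 0.601 + 0.494 = 1.0950.
Relativistic: u_rel = (0.601 + 0.494) / (1 + 0.601·0.494) = 1.0950/1.2969 = 0.8443.
Δ = 1.0950 − 0.8443 = 0.2507.
(The classical prediction exceeds c; the relativistic result does not.)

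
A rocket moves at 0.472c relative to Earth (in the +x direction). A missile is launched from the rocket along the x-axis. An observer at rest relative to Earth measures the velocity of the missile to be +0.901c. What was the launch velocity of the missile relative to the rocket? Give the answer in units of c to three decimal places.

+0.746c

Invert the composition law: u' = (u − v)/(1 − uv/c²).
u' = (0.901 − 0.472) / (1 − (0.901)(0.472)) = 0.4290/0.5747 = 0.7464.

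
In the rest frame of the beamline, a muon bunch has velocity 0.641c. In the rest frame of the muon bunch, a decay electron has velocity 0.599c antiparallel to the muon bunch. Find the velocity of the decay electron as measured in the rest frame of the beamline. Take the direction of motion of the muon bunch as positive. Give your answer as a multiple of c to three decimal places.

+0.068c

With v = 0.641 and u' = -0.599 (in units of c),
u = (u' + v)/(1 + u'v/c²):
u = (-0.599 + 0.641) / (1 + (-0.599)·0.641) = 0.0420/0.6160 = 0.0682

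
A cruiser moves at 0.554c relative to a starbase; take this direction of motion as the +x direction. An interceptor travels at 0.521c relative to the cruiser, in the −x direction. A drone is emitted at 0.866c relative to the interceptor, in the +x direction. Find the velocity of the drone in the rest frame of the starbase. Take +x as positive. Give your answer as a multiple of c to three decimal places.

Apply u = (u' + v)/(1 + u'v/c²) successively, working outward toward the starbase.
Start: velocity of the cruiser relative to the starbase = 0.5540c.
Compose with the interceptor (u' = -0.521 in the cruiser frame): u_1 = (-0.521 + 0.554) / (1 + (-0.521)·0.554) = 0.0330/0.7114 = 0.0464.
Compose with the drone (u' = 0.866 in the interceptor frame): u_2 = (0.866 + 0.046) / (1 + 0.866·0.046) = 0.9124/1.0402 = 0.8772.

+0.877c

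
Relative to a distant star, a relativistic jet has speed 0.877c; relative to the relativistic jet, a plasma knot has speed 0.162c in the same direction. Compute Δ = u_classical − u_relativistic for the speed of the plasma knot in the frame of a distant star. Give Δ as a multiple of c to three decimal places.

Galilean: u_cl = 0.162 + 0.877 = 1.0390.
Relativistic: u_rel = (0.162 + 0.877) / (1 + 0.162·0.877) = 1.0390/1.1421 = 0.9097.
Δ = 1.0390 − 0.9097 = 0.1293.
(The classical prediction exceeds c; the relativistic result does not.)

Δ = 0.129c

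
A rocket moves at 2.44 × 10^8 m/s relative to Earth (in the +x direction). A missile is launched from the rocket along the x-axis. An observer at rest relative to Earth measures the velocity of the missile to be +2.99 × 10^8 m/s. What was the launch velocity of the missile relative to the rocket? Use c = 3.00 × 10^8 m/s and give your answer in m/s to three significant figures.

+2.90 × 10^8 m/s

v = 0.813c, u = 0.997c.
Invert the composition law: u' = (u − v)/(1 − uv/c²).
u' = (0.997 − 0.813) / (1 − (0.997)(0.813)) = 0.1833/0.1894 = 0.9681.
u' = 0.9681 × 3.00 × 10^8 m/s.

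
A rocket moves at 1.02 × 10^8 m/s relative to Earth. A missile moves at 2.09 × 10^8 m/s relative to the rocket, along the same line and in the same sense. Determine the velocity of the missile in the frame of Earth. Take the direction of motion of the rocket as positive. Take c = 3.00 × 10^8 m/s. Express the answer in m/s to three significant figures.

2.51 × 10^8 m/s

In units of c (dividing by 3.00 × 10^8 m/s): v = 0.340, u' = 0.697.
u = (u' + v)/(1 + u'v/c²):
u = (0.697 + 0.340) / (1 + 0.697·0.340) = 1.0367/1.2369 = 0.8381
(Galilean addition would give +1.037c, exceeding c.)
Converting back: u = 0.8381 × 3.00 × 10^8 m/s.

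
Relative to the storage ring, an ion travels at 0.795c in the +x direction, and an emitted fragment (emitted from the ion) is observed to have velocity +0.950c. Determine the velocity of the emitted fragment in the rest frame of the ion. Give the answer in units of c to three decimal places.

Invert the composition law: u' = (u − v)/(1 − uv/c²).
u' = (0.950 − 0.795) / (1 − (0.950)(0.795)) = 0.1550/0.2447 = 0.6333.

+0.633c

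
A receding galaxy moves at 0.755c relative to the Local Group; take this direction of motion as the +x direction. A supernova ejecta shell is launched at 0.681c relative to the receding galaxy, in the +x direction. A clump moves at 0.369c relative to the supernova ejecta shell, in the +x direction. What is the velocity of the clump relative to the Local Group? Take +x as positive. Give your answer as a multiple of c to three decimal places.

0.976c

Apply u = (u' + v)/(1 + u'v/c²) successively, working outward toward the Local Group.
Start: velocity of the receding galaxy relative to the Local Group = 0.7550c.
Compose with the supernova ejecta shell (u' = 0.681 in the receding galaxy frame): u_1 = (0.681 + 0.755) / (1 + 0.681·0.755) = 1.4360/1.5142 = 0.9484.
Compose with the clump (u' = 0.369 in the supernova ejecta shell frame): u_2 = (0.369 + 0.948) / (1 + 0.369·0.948) = 1.3174/1.3500 = 0.9759.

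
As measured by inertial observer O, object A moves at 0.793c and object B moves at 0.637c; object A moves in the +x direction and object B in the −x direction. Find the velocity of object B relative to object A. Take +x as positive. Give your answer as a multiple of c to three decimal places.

β_A = 0.793, β_B = -0.637.
Transform to A's frame with the inverse velocity-addition law: u' = (u − v)/(1 − uv/c²), taking u = β_B and v = β_A.
u' = (-0.637 − 0.793) / (1 − (0.793)(-0.637)) = -1.4300/1.5051 = -0.9501.

-0.950c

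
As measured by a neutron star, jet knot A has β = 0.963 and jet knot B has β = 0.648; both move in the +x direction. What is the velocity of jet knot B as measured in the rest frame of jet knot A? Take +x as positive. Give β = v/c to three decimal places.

β_A = 0.963, β_B = 0.648.
Transform to A's frame with the inverse velocity-addition law: u' = (u − v)/(1 − uv/c²), taking u = β_B and v = β_A.
u' = (0.648 − 0.963) / (1 − (0.963)(0.648)) = -0.3150/0.3760 = -0.8378.

β = -0.838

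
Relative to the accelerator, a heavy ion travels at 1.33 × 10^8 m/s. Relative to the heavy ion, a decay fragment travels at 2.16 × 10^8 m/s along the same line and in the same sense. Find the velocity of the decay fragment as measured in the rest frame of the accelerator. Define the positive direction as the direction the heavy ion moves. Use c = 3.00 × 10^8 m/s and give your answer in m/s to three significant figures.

In units of c (dividing by 3.00 × 10^8 m/s): v = 0.443, u' = 0.720.
u = (u' + v)/(1 + u'v/c²):
u = (0.720 + 0.443) / (1 + 0.720·0.443) = 1.1633/1.3192 = 0.8818
Converting back: u = 0.8818 × 3.00 × 10^8 m/s.

2.65 × 10^8 m/s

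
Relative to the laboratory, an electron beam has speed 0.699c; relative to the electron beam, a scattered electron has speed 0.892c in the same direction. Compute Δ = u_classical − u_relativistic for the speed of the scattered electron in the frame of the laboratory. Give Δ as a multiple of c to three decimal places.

Galilean: u_cl = 0.892 + 0.699 = 1.5910.
Relativistic: u_rel = (0.892 + 0.699) / (1 + 0.892·0.699) = 1.5910/1.6235 = 0.9800.
Δ = 1.5910 − 0.9800 = 0.6110.
(The classical prediction exceeds c; the relativistic result does not.)

Δ = 0.611c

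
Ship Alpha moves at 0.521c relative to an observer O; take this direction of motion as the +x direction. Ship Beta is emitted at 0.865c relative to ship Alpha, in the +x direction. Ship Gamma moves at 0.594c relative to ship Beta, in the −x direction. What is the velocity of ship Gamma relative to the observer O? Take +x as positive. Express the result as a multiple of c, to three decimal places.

Apply u = (u' + v)/(1 + u'v/c²) successively, working outward toward the observer O.
Start: velocity of ship Alpha relative to the observer O = 0.5210c.
Compose with ship Beta (u' = 0.865 in ship Alpha frame): u_1 = (0.865 + 0.521) / (1 + 0.865·0.521) = 1.3860/1.4507 = 0.9554.
Compose with ship Gamma (u' = -0.594 in ship Beta frame): u_2 = (-0.594 + 0.955) / (1 + (-0.594)·0.955) = 0.3614/0.4325 = 0.8357.

+0.836c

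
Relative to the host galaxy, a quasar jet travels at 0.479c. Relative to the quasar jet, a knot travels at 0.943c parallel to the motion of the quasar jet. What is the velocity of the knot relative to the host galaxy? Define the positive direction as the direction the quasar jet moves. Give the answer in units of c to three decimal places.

With v = 0.479 and u' = 0.943 (in units of c),
u = (u' + v)/(1 + u'v/c²):
u = (0.943 + 0.479) / (1 + 0.943·0.479) = 1.4220/1.4517 = 0.9795
(Galilean addition would give +1.422c, exceeding c.)

0.980c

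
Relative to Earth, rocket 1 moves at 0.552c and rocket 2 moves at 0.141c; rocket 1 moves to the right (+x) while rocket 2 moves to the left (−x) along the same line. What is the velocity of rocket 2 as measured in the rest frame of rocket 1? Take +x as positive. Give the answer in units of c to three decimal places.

-0.643c

β_A = 0.552, β_B = -0.141.
Transform to A's frame with the inverse velocity-addition law: u' = (u − v)/(1 − uv/c²), taking u = β_B and v = β_A.
u' = (-0.141 − 0.552) / (1 − (0.552)(-0.141)) = -0.6930/1.0778 = -0.6430.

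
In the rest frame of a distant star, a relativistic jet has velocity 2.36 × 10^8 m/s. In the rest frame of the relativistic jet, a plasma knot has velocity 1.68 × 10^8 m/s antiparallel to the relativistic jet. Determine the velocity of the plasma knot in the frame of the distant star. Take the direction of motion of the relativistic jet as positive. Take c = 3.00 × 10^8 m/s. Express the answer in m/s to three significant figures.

In units of c (dividing by 3.00 × 10^8 m/s): v = 0.787, u' = -0.560.
u = (u' + v)/(1 + u'v/c²):
u = (-0.560 + 0.787) / (1 + (-0.560)·0.787) = 0.2267/0.5595 = 0.4051
(Galilean addition would give +0.227c.)
Converting back: u = 0.4051 × 3.00 × 10^8 m/s.

+1.22 × 10^8 m/s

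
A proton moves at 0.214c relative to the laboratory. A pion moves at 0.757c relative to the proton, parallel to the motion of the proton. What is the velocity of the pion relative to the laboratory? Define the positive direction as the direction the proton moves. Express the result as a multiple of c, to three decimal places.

With v = 0.214 and u' = 0.757 (in units of c),
u = (u' + v)/(1 + u'v/c²):
u = (0.757 + 0.214) / (1 + 0.757·0.214) = 0.9710/1.1620 = 0.8356
(Galilean addition would give +0.971c.)

0.836c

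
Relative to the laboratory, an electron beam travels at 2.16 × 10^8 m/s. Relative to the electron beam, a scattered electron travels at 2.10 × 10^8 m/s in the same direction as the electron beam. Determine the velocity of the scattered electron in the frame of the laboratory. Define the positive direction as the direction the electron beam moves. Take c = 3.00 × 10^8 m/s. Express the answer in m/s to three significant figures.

2.83 × 10^8 m/s

In units of c (dividing by 3.00 × 10^8 m/s): v = 0.720, u' = 0.700.
u = (u' + v)/(1 + u'v/c²):
u = (0.700 + 0.720) / (1 + 0.700·0.720) = 1.4200/1.5040 = 0.9441
Converting back: u = 0.9441 × 3.00 × 10^8 m/s.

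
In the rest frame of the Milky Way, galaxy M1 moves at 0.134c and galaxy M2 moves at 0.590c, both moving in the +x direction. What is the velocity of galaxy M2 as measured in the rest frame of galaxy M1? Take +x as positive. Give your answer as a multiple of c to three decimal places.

β_A = 0.134, β_B = 0.590.
Transform to A's frame with the inverse velocity-addition law: u' = (u − v)/(1 − uv/c²), taking u = β_B and v = β_A.
u' = (0.590 − 0.134) / (1 − (0.134)(0.590)) = 0.4560/0.9209 = 0.4951.

+0.495c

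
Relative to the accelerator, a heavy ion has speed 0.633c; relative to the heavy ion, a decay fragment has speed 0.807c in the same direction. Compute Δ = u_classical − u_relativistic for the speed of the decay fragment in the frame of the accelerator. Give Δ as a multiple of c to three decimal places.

Galilean: u_cl = 0.807 + 0.633 = 1.4400.
Relativistic: u_rel = (0.807 + 0.633) / (1 + 0.807·0.633) = 1.4400/1.5108 = 0.9531.
Δ = 1.4400 − 0.9531 = 0.4869.
(The classical prediction exceeds c; the relativistic result does not.)

Δ = 0.487c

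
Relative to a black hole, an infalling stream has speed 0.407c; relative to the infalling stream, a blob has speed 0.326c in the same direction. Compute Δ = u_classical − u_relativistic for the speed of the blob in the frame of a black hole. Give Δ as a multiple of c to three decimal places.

Δ = 0.086c

Galilean: u_cl = 0.326 + 0.407 = 0.7330.
Relativistic: u_rel = (0.326 + 0.407) / (1 + 0.326·0.407) = 0.7330/1.1327 = 0.6471.
Δ = 0.7330 − 0.6471 = 0.0859.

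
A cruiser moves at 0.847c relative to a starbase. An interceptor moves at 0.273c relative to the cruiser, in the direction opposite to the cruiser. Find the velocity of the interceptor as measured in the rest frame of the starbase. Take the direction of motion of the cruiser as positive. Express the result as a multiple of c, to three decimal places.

With v = 0.847 and u' = -0.273 (in units of c),
u = (u' + v)/(1 + u'v/c²):
u = (-0.273 + 0.847) / (1 + (-0.273)·0.847) = 0.5740/0.7688 = 0.7466
(Galilean addition would give +0.574c.)

+0.747c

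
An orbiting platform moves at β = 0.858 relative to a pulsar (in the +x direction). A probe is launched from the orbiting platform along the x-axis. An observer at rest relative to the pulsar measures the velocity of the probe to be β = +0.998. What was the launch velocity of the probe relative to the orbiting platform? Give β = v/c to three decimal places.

Invert the composition law: u' = (u − v)/(1 − uv/c²).
u' = (0.998 − 0.858) / (1 − (0.998)(0.858)) = 0.1400/0.1437 = 0.9741.

β = +0.974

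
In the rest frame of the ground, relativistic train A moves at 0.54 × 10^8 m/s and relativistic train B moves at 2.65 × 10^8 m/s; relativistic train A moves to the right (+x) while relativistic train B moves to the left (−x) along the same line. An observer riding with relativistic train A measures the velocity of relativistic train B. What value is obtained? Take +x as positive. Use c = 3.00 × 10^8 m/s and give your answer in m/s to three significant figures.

β_A = 0.180, β_B = -0.883 (dividing each by c = 3.00 × 10^8 m/s).
Transform to A's frame with the inverse velocity-addition law: u' = (u − v)/(1 − uv/c²), taking u = β_B and v = β_A.
u' = (-0.883 − 0.180) / (1 − (0.180)(-0.883)) = -1.0633/1.1590 = -0.9175.
u' = -0.9175 × 3.00 × 10^8 m/s.

-2.75 × 10^8 m/s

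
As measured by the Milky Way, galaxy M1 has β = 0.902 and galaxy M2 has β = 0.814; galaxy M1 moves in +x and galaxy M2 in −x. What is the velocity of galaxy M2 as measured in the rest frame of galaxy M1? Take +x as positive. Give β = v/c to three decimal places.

β = -0.989

β_A = 0.902, β_B = -0.814.
Transform to A's frame with the inverse velocity-addition law: u' = (u − v)/(1 − uv/c²), taking u = β_B and v = β_A.
u' = (-0.814 − 0.902) / (1 − (0.902)(-0.814)) = -1.7160/1.7342 = -0.9895.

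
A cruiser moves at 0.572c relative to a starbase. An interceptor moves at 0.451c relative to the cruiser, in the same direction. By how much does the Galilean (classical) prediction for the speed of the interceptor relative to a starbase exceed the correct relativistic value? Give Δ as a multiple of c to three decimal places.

Δ = 0.210c

Galilean: u_cl = 0.451 + 0.572 = 1.0230.
Relativistic: u_rel = (0.451 + 0.572) / (1 + 0.451·0.572) = 1.0230/1.2580 = 0.8132.
Δ = 1.0230 − 0.8132 = 0.2098.
(The classical prediction exceeds c; the relativistic result does not.)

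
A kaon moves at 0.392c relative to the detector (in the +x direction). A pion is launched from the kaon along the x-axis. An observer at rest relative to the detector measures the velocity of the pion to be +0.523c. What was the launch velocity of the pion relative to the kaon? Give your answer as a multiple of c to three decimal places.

+0.165c

Invert the composition law: u' = (u − v)/(1 − uv/c²).
u' = (0.523 − 0.392) / (1 − (0.523)(0.392)) = 0.1310/0.7950 = 0.1648.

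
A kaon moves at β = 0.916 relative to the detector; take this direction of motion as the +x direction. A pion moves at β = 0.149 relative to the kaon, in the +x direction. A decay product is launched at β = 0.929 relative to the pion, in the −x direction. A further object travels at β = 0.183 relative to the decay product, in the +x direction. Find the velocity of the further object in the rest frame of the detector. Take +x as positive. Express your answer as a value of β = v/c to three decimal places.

β = +0.243

Apply u = (u' + v)/(1 + u'v/c²) successively, working outward toward the detector.
Start: velocity of the kaon relative to the detector = 0.9160c.
Compose with the pion (u' = 0.149 in the kaon frame): u_1 = (0.149 + 0.916) / (1 + 0.149·0.916) = 1.0650/1.1365 = 0.9371.
Compose with the decay product (u' = -0.929 in the pion frame): u_2 = (-0.929 + 0.937) / (1 + (-0.929)·0.937) = 0.0081/0.1294 = 0.0626.
Compose with the further object (u' = 0.183 in the decay product frame): u_3 = (0.183 + 0.063) / (1 + 0.183·0.063) = 0.2456/1.0115 = 0.2428.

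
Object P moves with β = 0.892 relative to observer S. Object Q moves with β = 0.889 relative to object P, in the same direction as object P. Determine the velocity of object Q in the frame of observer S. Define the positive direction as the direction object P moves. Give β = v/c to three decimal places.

β = 0.993

With v = 0.892 and u' = 0.889 (in units of c),
u = (u' + v)/(1 + u'v/c²):
u = (0.889 + 0.892) / (1 + 0.889·0.892) = 1.7810/1.7930 = 0.9933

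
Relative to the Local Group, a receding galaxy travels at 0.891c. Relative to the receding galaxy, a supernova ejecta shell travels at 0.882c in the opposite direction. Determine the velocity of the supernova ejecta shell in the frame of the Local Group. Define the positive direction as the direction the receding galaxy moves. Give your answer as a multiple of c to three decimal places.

With v = 0.891 and u' = -0.882 (in units of c),
u = (u' + v)/(1 + u'v/c²):
u = (-0.882 + 0.891) / (1 + (-0.882)·0.891) = 0.0090/0.2141 = 0.0420

+0.042c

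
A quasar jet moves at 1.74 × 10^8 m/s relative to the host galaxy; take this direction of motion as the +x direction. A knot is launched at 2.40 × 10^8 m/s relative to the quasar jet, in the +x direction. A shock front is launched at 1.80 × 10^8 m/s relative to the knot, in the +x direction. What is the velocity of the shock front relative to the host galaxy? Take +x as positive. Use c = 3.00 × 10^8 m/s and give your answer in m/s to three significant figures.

Apply u = (u' + v)/(1 + u'v/c²) successively, working outward toward the host galaxy.
(Dividing each given speed by c = 3.00 × 10^8 m/s to work in units of c.)
Start: velocity of the quasar jet relative to the host galaxy = 0.5800c.
Compose with the knot (u' = 0.800 in the quasar jet frame): u_1 = (0.800 + 0.580) / (1 + 0.800·0.580) = 1.3800/1.4640 = 0.9426.
Compose with the shock front (u' = 0.600 in the knot frame): u_2 = (0.600 + 0.943) / (1 + 0.600·0.943) = 1.5426/1.5656 = 0.9853.
So u = 0.9853 × 3.00 × 10^8 m/s.

2.96 × 10^8 m/s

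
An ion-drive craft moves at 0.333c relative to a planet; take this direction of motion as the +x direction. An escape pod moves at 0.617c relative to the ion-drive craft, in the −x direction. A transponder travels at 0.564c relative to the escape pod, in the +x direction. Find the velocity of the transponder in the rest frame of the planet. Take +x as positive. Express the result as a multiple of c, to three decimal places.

+0.259c

Apply u = (u' + v)/(1 + u'v/c²) successively, working outward toward the planet.
Start: velocity of the ion-drive craft relative to the planet = 0.3330c.
Compose with the escape pod (u' = -0.617 in the ion-drive craft frame): u_1 = (-0.617 + 0.333) / (1 + (-0.617)·0.333) = -0.2840/0.7945 = -0.3574.
Compose with the transponder (u' = 0.564 in the escape pod frame): u_2 = (0.564 + (-0.357)) / (1 + 0.564·(-0.357)) = 0.2066/0.7984 = 0.2587.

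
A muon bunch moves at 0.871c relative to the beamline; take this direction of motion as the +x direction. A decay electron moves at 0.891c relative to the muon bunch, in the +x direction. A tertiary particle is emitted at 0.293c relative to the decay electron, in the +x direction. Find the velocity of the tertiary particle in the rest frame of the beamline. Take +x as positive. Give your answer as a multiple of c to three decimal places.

0.996c

Apply u = (u' + v)/(1 + u'v/c²) successively, working outward toward the beamline.
Start: velocity of the muon bunch relative to the beamline = 0.8710c.
Compose with the decay electron (u' = 0.891 in the muon bunch frame): u_1 = (0.891 + 0.871) / (1 + 0.891·0.871) = 1.7620/1.7761 = 0.9921.
Compose with the tertiary particle (u' = 0.293 in the decay electron frame): u_2 = (0.293 + 0.992) / (1 + 0.293·0.992) = 1.2851/1.2907 = 0.9957.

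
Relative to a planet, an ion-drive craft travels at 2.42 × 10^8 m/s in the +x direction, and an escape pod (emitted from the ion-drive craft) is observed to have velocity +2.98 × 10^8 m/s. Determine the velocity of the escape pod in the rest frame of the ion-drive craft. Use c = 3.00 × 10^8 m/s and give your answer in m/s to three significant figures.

v = 0.807c, u = 0.993c.
Invert the composition law: u' = (u − v)/(1 − uv/c²).
u' = (0.993 − 0.807) / (1 − (0.993)(0.807)) = 0.1867/0.1987 = 0.9394.
u' = 0.9394 × 3.00 × 10^8 m/s.

+2.82 × 10^8 m/s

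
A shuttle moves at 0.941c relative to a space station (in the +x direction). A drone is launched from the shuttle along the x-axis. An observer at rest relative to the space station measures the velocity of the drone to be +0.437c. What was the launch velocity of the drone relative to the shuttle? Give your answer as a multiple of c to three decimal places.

-0.856c

Invert the composition law: u' = (u − v)/(1 − uv/c²).
u' = (0.437 − 0.941) / (1 − (0.437)(0.941)) = -0.5040/0.5888 = -0.8560.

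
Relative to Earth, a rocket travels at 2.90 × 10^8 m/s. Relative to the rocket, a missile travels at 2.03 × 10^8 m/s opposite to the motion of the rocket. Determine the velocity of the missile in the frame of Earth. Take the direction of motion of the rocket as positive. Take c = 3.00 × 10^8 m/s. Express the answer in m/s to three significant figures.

+2.52 × 10^8 m/s

In units of c (dividing by 3.00 × 10^8 m/s): v = 0.967, u' = -0.677.
u = (u' + v)/(1 + u'v/c²):
u = (-0.677 + 0.967) / (1 + (-0.677)·0.967) = 0.2900/0.3459 = 0.8384
Converting back: u = 0.8384 × 3.00 × 10^8 m/s.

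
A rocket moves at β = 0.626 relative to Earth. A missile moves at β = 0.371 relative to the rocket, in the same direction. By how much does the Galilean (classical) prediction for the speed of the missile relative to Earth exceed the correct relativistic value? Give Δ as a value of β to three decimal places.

Δ = 0.188

Galilean: u_cl = 0.371 + 0.626 = 0.9970.
Relativistic: u_rel = (0.371 + 0.626) / (1 + 0.371·0.626) = 0.9970/1.2322 = 0.8091.
Δ = 0.9970 − 0.8091 = 0.1879.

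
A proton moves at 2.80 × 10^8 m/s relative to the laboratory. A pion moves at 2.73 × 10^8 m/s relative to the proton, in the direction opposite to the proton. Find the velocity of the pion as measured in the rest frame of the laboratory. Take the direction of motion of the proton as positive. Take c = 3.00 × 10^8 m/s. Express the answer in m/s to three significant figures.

In units of c (dividing by 3.00 × 10^8 m/s): v = 0.933, u' = -0.910.
u = (u' + v)/(1 + u'v/c²):
u = (-0.910 + 0.933) / (1 + (-0.910)·0.933) = 0.0233/0.1507 = 0.1549
Converting back: u = 0.1549 × 3.00 × 10^8 m/s.

+4.65 × 10^7 m/s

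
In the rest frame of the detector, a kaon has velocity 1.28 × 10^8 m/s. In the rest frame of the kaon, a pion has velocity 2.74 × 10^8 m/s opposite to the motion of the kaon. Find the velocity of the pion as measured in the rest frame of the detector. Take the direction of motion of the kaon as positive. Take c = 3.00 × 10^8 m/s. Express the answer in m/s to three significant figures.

-2.39 × 10^8 m/s

In units of c (dividing by 3.00 × 10^8 m/s): v = 0.427, u' = -0.913.
u = (u' + v)/(1 + u'v/c²):
u = (-0.913 + 0.427) / (1 + (-0.913)·0.427) = -0.4867/0.6103 = -0.7974
(Galilean addition would give -0.487c.)
Converting back: u = -0.7974 × 3.00 × 10^8 m/s.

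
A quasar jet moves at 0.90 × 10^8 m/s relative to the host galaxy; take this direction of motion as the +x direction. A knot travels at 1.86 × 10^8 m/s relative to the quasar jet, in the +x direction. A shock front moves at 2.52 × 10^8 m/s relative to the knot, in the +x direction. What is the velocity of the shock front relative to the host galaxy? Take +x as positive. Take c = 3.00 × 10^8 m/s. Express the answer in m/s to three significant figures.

Apply u = (u' + v)/(1 + u'v/c²) successively, working outward toward the host galaxy.
(Dividing each given speed by c = 3.00 × 10^8 m/s to work in units of c.)
Start: velocity of the quasar jet relative to the host galaxy = 0.3000c.
Compose with the knot (u' = 0.620 in the quasar jet frame): u_1 = (0.620 + 0.300) / (1 + 0.620·0.300) = 0.9200/1.1860 = 0.7757.
Compose with the shock front (u' = 0.840 in the knot frame): u_2 = (0.840 + 0.776) / (1 + 0.840·0.776) = 1.6157/1.6516 = 0.9783.
So u = 0.9783 × 3.00 × 10^8 m/s.

2.93 × 10^8 m/s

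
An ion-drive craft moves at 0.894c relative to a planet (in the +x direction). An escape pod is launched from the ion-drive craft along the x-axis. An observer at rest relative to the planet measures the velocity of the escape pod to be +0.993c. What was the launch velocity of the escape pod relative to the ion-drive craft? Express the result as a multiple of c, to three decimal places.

+0.882c

Invert the composition law: u' = (u − v)/(1 − uv/c²).
u' = (0.993 − 0.894) / (1 − (0.993)(0.894)) = 0.0990/0.1123 = 0.8819.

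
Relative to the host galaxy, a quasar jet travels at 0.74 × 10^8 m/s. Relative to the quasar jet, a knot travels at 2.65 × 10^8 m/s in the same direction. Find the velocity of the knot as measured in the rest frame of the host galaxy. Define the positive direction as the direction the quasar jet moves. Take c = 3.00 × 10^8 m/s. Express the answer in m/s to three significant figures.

In units of c (dividing by 3.00 × 10^8 m/s): v = 0.247, u' = 0.883.
u = (u' + v)/(1 + u'v/c²):
u = (0.883 + 0.247) / (1 + 0.883·0.247) = 1.1300/1.2179 = 0.9278
Converting back: u = 0.9278 × 3.00 × 10^8 m/s.

2.78 × 10^8 m/s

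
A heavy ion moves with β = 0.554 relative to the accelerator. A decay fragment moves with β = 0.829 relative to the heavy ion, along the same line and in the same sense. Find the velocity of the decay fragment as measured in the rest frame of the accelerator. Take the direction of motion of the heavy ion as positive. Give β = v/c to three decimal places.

β = 0.948

With v = 0.554 and u' = 0.829 (in units of c),
u = (u' + v)/(1 + u'v/c²):
u = (0.829 + 0.554) / (1 + 0.829·0.554) = 1.3830/1.4593 = 0.9477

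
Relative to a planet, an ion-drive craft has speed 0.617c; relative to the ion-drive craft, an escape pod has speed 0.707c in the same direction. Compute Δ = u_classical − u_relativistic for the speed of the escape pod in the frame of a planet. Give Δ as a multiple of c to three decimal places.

Galilean: u_cl = 0.707 + 0.617 = 1.3240.
Relativistic: u_rel = (0.707 + 0.617) / (1 + 0.707·0.617) = 1.3240/1.4362 = 0.9219.
Δ = 1.3240 − 0.9219 = 0.4021.
(The classical prediction exceeds c; the relativistic result does not.)

Δ = 0.402c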